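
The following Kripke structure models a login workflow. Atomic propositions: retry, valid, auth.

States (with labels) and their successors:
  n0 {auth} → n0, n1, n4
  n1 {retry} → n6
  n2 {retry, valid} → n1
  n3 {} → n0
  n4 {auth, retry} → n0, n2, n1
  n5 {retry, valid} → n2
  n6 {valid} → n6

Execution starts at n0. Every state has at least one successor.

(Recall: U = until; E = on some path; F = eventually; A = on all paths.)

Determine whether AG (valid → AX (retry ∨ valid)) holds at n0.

Yes

States satisfying valid → AX (retry ∨ valid): {n0, n1, n2, n3, n4, n5, n6}.
States satisfying AG (valid → AX (retry ∨ valid)): {n0, n1, n2, n3, n4, n5, n6}.
Every state reachable from n0 satisfies valid → AX (retry ∨ valid).
n0 ∈ Sat(AG (valid → AX (retry ∨ valid))).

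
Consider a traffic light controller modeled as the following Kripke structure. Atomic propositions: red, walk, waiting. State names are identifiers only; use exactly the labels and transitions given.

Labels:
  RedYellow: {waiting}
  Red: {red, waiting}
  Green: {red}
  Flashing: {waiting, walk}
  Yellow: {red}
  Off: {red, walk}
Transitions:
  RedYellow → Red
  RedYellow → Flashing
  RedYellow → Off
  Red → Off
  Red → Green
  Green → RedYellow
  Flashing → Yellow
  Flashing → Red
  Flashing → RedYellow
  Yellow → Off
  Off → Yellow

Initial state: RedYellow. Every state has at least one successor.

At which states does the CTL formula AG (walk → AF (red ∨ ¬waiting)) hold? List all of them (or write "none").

{Yellow, Off}

States satisfying walk → AF (red ∨ ¬waiting): {RedYellow, Red, Green, Yellow, Off}.
States satisfying AG (walk → AF (red ∨ ¬waiting)): {Yellow, Off}.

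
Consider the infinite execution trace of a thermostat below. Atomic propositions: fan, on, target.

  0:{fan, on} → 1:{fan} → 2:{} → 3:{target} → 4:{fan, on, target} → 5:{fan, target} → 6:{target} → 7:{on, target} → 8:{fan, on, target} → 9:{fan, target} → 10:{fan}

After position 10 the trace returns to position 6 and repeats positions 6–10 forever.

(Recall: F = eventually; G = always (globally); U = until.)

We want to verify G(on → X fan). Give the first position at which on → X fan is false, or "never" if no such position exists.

never

on → X fan holds at every position 0..10, and those are all the positions the trace ever visits, so the invariant G(on → X fan) is never violated.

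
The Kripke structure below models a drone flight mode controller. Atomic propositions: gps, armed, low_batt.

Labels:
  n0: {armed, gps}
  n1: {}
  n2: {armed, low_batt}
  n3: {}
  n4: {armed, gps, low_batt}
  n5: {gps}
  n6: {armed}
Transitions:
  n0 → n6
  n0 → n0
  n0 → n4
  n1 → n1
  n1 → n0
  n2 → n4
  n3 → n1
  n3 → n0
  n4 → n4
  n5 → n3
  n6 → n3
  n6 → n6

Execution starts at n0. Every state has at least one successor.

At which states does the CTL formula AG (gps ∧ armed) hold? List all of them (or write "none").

{n4}

States satisfying gps ∧ armed: {n0, n4}.
States satisfying AG (gps ∧ armed): {n4}.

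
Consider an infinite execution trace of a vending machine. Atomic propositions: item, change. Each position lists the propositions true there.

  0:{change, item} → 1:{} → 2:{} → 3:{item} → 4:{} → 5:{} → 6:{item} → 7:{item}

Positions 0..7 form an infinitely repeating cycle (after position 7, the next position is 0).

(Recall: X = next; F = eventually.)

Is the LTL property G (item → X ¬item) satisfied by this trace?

item → X ¬item must hold at every position from 0 onward. It fails at position 6, so G (item → X ¬item) is false.
Positions where item holds: 0, 3, 6, 7.
Check X ¬item at each: 0→ok, 3→ok, 6→fails, 7→fails.

Does not hold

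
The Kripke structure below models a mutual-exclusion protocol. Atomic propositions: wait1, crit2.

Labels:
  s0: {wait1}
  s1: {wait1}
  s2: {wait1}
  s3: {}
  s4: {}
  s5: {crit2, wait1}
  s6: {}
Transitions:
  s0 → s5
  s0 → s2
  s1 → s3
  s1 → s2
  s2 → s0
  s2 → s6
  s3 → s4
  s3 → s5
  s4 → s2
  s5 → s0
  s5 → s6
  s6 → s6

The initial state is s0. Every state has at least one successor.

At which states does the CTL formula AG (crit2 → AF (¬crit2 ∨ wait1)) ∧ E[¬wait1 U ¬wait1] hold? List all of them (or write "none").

States satisfying crit2 → AF (¬crit2 ∨ wait1): {s0, s1, s2, s3, s4, s5, s6}.
States satisfying AG (crit2 → AF (¬crit2 ∨ wait1)): {s0, s1, s2, s3, s4, s5, s6}.
States satisfying ¬wait1: {s3, s4, s6}.
States satisfying E[¬wait1 U ¬wait1]: {s3, s4, s6}.
States satisfying AG (crit2 → AF (¬crit2 ∨ wait1)) ∧ E[¬wait1 U ¬wait1]: {s3, s4, s6}.

{s3, s4, s6}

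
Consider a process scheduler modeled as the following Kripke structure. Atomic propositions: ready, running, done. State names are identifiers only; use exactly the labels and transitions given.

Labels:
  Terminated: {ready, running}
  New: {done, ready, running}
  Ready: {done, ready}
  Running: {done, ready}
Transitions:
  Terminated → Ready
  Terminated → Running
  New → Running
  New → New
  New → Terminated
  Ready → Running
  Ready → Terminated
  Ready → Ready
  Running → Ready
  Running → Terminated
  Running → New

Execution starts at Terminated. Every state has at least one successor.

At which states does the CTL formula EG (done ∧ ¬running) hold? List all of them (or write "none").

{Ready, Running}

States satisfying done ∧ ¬running: {Ready, Running}.
States satisfying EG (done ∧ ¬running): {Ready, Running}.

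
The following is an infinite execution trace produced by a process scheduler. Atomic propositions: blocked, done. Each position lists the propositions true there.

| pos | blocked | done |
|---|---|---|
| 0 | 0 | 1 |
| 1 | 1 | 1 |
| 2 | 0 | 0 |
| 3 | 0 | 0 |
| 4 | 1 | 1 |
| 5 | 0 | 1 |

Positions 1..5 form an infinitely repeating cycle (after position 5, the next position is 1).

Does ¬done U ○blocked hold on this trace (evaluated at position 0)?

Yes

Walking from position 0: ○blocked first holds at position 0, and ¬done holds at every earlier position along the way, so ¬done U ○blocked holds.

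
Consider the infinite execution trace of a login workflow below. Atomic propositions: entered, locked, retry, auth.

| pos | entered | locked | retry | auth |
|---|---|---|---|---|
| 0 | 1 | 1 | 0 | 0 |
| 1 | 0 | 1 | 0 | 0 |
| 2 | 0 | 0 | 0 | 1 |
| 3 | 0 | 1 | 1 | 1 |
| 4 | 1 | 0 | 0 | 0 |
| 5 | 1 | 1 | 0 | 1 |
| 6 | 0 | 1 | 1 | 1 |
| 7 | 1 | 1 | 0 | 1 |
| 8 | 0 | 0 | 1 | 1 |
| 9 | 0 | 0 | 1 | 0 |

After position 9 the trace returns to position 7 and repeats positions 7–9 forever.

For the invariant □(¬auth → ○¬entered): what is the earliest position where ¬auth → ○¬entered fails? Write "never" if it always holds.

4

Check ¬auth → ○¬entered at each position in order: 0 ✓, 1 ✓, 2 ✓, 3 ✓.
At position 4 the labels are {entered} and the next position 5 has {auth, entered, locked}, so ¬auth → ○¬entered is false there. This is the first violation.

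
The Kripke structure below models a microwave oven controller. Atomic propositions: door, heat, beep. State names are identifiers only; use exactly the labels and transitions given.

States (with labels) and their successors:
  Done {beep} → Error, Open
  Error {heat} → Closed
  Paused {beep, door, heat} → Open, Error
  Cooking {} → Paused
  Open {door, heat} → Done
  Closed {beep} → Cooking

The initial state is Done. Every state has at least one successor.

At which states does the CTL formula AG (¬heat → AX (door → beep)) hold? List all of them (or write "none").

States satisfying ¬heat → AX (door → beep): {Error, Paused, Cooking, Open, Closed}.
States satisfying AG (¬heat → AX (door → beep)): ∅.

none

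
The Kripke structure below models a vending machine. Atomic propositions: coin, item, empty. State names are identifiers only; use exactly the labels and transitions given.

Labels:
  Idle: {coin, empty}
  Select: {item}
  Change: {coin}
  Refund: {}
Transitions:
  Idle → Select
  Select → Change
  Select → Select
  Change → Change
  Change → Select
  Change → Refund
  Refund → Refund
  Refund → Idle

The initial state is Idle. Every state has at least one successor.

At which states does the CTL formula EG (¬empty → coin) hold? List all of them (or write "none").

States satisfying ¬empty → coin: {Idle, Change}.
States satisfying EG (¬empty → coin): {Change}.

{Change}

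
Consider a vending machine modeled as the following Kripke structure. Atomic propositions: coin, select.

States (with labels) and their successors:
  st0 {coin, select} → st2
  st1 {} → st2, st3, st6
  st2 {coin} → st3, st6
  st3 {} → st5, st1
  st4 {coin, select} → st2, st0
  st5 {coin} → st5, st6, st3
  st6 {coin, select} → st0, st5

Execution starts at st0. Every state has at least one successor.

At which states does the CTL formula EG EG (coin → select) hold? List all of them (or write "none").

{st1, st3}

States satisfying EG (coin → select): {st1, st3}.
States satisfying EG EG (coin → select): {st1, st3}.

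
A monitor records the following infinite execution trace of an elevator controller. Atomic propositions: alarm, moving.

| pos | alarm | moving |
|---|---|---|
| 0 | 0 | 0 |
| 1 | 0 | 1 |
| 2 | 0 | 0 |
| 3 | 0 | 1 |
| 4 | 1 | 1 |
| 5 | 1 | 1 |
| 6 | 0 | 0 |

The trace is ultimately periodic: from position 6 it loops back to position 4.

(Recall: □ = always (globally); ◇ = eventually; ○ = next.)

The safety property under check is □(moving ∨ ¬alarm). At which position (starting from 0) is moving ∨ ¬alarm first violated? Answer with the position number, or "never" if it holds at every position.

never

moving ∨ ¬alarm holds at every position 0..6, and those are all the positions the trace ever visits, so the invariant □(moving ∨ ¬alarm) is never violated.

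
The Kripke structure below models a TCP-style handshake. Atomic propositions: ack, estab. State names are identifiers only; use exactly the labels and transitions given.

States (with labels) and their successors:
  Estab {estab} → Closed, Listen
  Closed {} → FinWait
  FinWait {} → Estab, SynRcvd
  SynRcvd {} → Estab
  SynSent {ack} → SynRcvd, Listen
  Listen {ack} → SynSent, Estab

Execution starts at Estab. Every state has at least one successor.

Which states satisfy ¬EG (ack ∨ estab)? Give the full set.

States satisfying ack ∨ estab: {Estab, SynSent, Listen}.
States satisfying EG (ack ∨ estab): {Estab, SynSent, Listen}.
States satisfying ¬EG (ack ∨ estab): {Closed, FinWait, SynRcvd}.

{Closed, FinWait, SynRcvd}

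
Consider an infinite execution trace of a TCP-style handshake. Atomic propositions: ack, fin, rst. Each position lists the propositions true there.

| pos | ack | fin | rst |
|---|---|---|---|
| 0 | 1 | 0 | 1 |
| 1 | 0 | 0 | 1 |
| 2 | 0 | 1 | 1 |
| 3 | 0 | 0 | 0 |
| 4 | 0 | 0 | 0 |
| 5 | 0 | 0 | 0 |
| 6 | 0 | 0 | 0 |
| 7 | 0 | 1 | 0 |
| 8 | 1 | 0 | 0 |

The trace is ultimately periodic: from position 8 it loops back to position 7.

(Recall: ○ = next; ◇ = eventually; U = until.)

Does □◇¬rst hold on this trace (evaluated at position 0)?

Holds

◇¬rst holds at every position 0..8, and those are all positions ever visited, so □◇¬rst holds.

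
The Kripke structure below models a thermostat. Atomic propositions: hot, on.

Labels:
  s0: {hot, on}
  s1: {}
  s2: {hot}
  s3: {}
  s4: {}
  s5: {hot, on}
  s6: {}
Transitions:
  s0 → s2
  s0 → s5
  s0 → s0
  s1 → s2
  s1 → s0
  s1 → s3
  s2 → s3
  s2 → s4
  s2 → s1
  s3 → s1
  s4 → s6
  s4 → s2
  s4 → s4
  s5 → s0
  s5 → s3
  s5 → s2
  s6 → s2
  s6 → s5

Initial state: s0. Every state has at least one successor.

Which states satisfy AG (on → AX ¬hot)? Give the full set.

none

States satisfying on → AX ¬hot: {s1, s2, s3, s4, s6}.
States satisfying AG (on → AX ¬hot): ∅.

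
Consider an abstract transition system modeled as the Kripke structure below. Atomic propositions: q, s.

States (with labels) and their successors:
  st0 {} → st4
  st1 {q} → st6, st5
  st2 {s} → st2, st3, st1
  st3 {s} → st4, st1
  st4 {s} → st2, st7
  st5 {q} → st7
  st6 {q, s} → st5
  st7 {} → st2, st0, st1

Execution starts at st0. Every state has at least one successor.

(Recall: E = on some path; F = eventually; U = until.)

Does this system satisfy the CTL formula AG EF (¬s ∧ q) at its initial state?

States satisfying EF (¬s ∧ q): {st0, st1, st2, st3, st4, st5, st6, st7}.
States satisfying AG EF (¬s ∧ q): {st0, st1, st2, st3, st4, st5, st6, st7}.
Every state reachable from st0 satisfies EF (¬s ∧ q).
st0 ∈ Sat(AG EF (¬s ∧ q)).

Yes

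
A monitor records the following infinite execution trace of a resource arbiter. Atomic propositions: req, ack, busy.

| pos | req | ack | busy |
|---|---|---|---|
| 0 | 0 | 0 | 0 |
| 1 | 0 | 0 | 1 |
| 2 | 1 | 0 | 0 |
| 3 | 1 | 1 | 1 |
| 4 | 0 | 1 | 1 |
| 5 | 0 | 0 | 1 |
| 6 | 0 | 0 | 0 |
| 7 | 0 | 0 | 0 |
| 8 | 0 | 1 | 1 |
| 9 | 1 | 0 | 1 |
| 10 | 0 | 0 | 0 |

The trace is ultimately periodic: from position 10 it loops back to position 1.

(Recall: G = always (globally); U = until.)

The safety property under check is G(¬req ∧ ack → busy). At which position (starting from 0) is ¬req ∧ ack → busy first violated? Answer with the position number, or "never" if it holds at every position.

never

¬req ∧ ack → busy holds at every position 0..10, and those are all the positions the trace ever visits, so the invariant G(¬req ∧ ack → busy) is never violated.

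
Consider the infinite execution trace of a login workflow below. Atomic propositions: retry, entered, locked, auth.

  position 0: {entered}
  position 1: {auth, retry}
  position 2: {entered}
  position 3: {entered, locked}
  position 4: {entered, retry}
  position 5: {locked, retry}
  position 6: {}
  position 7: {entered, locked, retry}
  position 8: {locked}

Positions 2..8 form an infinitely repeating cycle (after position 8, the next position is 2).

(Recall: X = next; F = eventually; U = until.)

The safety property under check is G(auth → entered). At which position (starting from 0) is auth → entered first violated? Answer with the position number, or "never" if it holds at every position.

Check auth → entered at each position in order: 0 ✓.
At position 1 the labels are {auth, retry}, so auth → entered is false there. This is the first violation.

1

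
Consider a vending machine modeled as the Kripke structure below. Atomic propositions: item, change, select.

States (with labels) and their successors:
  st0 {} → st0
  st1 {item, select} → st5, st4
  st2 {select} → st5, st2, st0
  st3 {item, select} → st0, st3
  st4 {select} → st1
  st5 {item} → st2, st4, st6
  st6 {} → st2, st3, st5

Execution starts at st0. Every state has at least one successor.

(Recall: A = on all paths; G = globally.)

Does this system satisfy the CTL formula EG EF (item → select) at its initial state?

States satisfying EF (item → select): {st0, st1, st2, st3, st4, st5, st6}.
States satisfying EG EF (item → select): {st0, st1, st2, st3, st4, st5, st6}.
st0 ∈ Sat(EG EF (item → select)).

Satisfied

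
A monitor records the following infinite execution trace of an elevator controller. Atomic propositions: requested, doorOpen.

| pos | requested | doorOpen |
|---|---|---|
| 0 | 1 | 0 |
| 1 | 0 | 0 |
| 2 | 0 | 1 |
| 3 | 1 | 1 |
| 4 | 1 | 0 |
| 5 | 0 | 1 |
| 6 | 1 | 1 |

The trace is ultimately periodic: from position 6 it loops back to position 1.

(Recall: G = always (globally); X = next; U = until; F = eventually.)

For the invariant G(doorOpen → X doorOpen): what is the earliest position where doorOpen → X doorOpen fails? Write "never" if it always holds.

3

Check doorOpen → X doorOpen at each position in order: 0 ✓, 1 ✓, 2 ✓.
At position 3 the labels are {doorOpen, requested} and the next position 4 has {requested}, so doorOpen → X doorOpen is false there. This is the first violation.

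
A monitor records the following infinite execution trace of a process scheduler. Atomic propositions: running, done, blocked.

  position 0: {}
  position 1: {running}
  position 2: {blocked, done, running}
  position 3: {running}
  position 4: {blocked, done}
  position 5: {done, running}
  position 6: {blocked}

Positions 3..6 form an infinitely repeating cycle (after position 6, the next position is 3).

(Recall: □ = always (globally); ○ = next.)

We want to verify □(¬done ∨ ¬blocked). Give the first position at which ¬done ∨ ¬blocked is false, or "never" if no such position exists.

2

Check ¬done ∨ ¬blocked at each position in order: 0 ✓, 1 ✓.
At position 2 the labels are {blocked, done, running}, so ¬done ∨ ¬blocked is false there. This is the first violation.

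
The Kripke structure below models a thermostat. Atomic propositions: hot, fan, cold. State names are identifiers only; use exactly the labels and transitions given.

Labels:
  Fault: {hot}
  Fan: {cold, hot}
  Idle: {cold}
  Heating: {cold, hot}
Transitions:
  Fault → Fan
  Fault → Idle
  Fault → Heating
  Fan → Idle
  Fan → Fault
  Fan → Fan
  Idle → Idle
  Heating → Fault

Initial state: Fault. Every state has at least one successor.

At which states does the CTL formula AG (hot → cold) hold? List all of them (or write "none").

{Idle}

States satisfying hot → cold: {Fan, Idle, Heating}.
States satisfying AG (hot → cold): {Idle}.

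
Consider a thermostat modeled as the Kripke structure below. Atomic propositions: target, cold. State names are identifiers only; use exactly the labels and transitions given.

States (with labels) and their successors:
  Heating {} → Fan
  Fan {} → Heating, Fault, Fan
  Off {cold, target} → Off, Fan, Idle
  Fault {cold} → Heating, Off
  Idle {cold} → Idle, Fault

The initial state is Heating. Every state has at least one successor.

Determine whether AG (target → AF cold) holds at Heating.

States satisfying target → AF cold: {Heating, Fan, Off, Fault, Idle}.
States satisfying AG (target → AF cold): {Heating, Fan, Off, Fault, Idle}.
Every state reachable from Heating satisfies target → AF cold.
Heating ∈ Sat(AG (target → AF cold)).

Satisfied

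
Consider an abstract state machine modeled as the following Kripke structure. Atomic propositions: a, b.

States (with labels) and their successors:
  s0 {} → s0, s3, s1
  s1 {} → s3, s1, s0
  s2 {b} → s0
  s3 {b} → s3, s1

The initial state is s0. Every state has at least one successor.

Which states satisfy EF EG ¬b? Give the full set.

States satisfying EG ¬b: {s0, s1}.
States satisfying EF EG ¬b: {s0, s1, s2, s3}.

{s0, s1, s2, s3}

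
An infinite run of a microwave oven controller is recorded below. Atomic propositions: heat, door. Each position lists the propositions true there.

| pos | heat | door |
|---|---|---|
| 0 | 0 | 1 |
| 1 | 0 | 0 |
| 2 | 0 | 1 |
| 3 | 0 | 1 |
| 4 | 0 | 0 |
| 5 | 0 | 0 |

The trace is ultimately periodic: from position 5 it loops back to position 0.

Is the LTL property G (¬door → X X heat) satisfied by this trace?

Does not hold

¬door → X X heat must hold at every position from 0 onward. It fails at position 1, so G (¬door → X X heat) is false.
Positions where ¬door holds: 1, 4, 5.
Check X X heat at each: 1→fails, 4→fails, 5→fails.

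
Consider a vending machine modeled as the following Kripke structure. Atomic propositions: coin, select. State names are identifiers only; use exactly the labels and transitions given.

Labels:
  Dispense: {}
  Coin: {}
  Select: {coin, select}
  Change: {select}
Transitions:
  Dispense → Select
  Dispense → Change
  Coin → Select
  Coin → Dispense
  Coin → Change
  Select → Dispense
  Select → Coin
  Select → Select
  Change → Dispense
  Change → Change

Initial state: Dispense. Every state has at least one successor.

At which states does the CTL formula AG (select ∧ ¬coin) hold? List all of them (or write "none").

none

States satisfying select ∧ ¬coin: {Change}.
States satisfying AG (select ∧ ¬coin): ∅.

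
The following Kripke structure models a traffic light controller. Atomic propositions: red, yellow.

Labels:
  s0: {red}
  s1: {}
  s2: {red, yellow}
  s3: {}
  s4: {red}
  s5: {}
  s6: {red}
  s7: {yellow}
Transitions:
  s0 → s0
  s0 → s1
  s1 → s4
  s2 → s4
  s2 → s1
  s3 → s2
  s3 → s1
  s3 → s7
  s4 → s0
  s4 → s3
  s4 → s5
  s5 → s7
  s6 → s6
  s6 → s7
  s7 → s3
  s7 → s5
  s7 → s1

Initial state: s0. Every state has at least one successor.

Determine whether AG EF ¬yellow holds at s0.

States satisfying EF ¬yellow: {s0, s1, s2, s3, s4, s5, s6, s7}.
States satisfying AG EF ¬yellow: {s0, s1, s2, s3, s4, s5, s6, s7}.
Every state reachable from s0 satisfies EF ¬yellow.
s0 ∈ Sat(AG EF ¬yellow).

Satisfied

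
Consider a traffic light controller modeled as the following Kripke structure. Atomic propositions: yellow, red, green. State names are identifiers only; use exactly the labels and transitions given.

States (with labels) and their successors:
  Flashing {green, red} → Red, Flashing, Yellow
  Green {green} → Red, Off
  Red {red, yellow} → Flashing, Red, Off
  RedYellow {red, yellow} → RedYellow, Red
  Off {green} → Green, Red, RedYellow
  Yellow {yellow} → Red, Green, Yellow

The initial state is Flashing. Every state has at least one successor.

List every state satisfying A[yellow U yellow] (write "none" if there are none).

States satisfying yellow: {Red, RedYellow, Yellow}.
States satisfying A[yellow U yellow]: {Red, RedYellow, Yellow}.

{Red, RedYellow, Yellow}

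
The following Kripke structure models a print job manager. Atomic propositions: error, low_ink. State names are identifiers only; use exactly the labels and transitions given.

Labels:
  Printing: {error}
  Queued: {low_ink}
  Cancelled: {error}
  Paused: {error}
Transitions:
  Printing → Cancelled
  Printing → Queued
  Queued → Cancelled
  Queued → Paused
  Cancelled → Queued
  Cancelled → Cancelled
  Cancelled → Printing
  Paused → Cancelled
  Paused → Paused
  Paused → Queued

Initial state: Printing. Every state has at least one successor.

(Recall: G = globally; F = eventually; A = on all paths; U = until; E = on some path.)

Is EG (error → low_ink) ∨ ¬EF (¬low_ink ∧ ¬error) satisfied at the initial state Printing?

States satisfying error → low_ink: {Queued}.
States satisfying EG (error → low_ink): ∅.
States satisfying ¬low_ink ∧ ¬error: ∅.
States satisfying EF (¬low_ink ∧ ¬error): ∅.
States satisfying ¬EF (¬low_ink ∧ ¬error): {Printing, Queued, Cancelled, Paused}.
States satisfying EG (error → low_ink) ∨ ¬EF (¬low_ink ∧ ¬error): {Printing, Queued, Cancelled, Paused}.
Printing ∈ Sat(EG (error → low_ink) ∨ ¬EF (¬low_ink ∧ ¬error)).

Satisfied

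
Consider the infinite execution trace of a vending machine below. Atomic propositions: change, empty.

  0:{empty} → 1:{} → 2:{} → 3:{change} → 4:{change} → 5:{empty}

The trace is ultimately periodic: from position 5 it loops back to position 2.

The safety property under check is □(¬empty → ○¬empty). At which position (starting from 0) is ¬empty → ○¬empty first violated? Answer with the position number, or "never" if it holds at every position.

Check ¬empty → ○¬empty at each position in order: 0 ✓, 1 ✓, 2 ✓, 3 ✓.
At position 4 the labels are {change} and the next position 5 has {empty}, so ¬empty → ○¬empty is false there. This is the first violation.

4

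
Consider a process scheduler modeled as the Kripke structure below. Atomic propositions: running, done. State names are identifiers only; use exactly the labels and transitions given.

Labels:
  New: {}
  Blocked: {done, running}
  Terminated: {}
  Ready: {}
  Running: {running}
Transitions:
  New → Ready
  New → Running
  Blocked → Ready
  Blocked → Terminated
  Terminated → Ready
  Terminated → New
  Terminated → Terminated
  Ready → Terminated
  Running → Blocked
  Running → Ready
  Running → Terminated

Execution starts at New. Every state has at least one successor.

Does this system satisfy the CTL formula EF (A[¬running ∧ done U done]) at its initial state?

States satisfying A[¬running ∧ done U done]: {Blocked}.
States satisfying EF (A[¬running ∧ done U done]): {New, Blocked, Terminated, Ready, Running}.
Some path from New reaches a state where A[¬running ∧ done U done] holds.
New ∈ Sat(EF (A[¬running ∧ done U done])).

Yes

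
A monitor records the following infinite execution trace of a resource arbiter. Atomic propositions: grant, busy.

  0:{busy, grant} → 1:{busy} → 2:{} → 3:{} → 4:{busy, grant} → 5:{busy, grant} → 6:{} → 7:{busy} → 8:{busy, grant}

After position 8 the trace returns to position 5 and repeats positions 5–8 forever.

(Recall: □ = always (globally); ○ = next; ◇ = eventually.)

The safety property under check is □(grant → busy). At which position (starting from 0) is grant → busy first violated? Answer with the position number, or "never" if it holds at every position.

never

grant → busy holds at every position 0..8, and those are all the positions the trace ever visits, so the invariant □(grant → busy) is never violated.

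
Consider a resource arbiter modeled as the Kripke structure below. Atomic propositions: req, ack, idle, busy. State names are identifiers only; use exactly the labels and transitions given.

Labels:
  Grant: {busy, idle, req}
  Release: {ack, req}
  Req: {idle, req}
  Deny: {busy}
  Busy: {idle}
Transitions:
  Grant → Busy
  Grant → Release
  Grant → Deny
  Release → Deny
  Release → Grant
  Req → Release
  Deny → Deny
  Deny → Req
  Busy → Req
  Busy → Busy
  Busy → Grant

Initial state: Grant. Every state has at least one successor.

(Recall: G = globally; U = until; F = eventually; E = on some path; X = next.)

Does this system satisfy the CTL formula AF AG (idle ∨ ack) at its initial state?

States satisfying AG (idle ∨ ack): ∅.
States satisfying AF AG (idle ∨ ack): ∅.
There is a path from Grant along which AG (idle ∨ ack) never holds.
Grant ∉ Sat(AF AG (idle ∨ ack)).

No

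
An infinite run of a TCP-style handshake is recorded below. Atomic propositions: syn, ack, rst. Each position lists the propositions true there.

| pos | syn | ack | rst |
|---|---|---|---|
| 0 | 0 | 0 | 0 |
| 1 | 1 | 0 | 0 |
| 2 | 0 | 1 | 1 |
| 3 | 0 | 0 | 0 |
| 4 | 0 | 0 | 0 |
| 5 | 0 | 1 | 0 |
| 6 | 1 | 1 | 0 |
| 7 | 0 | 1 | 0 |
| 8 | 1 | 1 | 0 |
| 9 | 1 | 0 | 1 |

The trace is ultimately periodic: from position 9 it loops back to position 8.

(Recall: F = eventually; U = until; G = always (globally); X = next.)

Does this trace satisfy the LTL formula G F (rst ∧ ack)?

No

F (rst ∧ ack) must hold at every position from 0 onward. It fails at position 3, so G F (rst ∧ ack) is false.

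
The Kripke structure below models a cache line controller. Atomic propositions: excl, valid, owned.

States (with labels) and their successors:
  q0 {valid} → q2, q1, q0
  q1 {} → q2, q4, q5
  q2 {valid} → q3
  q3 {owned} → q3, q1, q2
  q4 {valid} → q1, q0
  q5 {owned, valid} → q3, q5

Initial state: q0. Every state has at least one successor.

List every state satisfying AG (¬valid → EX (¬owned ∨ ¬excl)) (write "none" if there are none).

States satisfying ¬valid → EX (¬owned ∨ ¬excl): {q0, q1, q2, q3, q4, q5}.
States satisfying AG (¬valid → EX (¬owned ∨ ¬excl)): {q0, q1, q2, q3, q4, q5}.

{q0, q1, q2, q3, q4, q5}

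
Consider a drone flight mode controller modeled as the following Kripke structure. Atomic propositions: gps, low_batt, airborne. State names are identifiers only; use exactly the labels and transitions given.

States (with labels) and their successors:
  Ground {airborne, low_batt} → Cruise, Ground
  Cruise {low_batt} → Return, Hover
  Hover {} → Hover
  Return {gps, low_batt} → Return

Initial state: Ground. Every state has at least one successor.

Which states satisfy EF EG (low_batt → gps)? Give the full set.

{Ground, Cruise, Hover, Return}

States satisfying EG (low_batt → gps): {Hover, Return}.
States satisfying EF EG (low_batt → gps): {Ground, Cruise, Hover, Return}.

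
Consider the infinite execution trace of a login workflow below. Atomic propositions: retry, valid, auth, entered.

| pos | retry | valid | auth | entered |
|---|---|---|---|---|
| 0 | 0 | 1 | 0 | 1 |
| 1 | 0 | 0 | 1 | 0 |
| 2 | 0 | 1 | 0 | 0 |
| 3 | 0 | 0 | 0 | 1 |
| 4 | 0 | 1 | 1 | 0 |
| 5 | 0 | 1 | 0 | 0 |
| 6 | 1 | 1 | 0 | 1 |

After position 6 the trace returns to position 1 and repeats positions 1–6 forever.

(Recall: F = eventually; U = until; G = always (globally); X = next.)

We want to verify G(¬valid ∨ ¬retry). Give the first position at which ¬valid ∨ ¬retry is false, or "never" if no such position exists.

6

Check ¬valid ∨ ¬retry at each position in order: 0 ✓, 1 ✓, 2 ✓, 3 ✓, 4 ✓, 5 ✓.
At position 6 the labels are {entered, retry, valid}, so ¬valid ∨ ¬retry is false there. This is the first violation.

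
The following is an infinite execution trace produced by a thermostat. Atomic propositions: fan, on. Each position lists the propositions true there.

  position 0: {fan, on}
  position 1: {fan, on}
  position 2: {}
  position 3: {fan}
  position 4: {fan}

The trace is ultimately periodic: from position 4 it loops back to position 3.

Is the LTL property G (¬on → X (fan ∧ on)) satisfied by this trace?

No

¬on → X (fan ∧ on) must hold at every position from 0 onward. It fails at position 2, so G (¬on → X (fan ∧ on)) is false.
Positions where ¬on holds: 2, 3, 4.
Check X (fan ∧ on) at each: 2→fails, 3→fails, 4→fails.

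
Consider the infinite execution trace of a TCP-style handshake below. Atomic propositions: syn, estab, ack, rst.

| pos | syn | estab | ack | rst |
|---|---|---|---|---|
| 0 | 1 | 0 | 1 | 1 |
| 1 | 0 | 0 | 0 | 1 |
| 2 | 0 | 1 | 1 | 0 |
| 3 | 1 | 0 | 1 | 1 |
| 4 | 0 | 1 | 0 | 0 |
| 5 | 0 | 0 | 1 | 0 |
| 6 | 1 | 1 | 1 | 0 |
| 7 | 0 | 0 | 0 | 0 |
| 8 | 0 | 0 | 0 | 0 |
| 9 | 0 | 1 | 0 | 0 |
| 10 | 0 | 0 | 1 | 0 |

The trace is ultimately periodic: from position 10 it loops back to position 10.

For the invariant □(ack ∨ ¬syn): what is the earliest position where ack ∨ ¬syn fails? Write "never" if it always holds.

ack ∨ ¬syn holds at every position 0..10, and those are all the positions the trace ever visits, so the invariant □(ack ∨ ¬syn) is never violated.

never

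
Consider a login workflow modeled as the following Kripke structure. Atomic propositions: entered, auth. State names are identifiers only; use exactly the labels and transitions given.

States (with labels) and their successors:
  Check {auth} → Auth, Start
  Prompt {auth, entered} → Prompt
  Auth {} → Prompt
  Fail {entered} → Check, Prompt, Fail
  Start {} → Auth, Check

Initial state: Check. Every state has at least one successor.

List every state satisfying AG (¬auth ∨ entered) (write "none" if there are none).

States satisfying ¬auth ∨ entered: {Prompt, Auth, Fail, Start}.
States satisfying AG (¬auth ∨ entered): {Prompt, Auth}.

{Prompt, Auth}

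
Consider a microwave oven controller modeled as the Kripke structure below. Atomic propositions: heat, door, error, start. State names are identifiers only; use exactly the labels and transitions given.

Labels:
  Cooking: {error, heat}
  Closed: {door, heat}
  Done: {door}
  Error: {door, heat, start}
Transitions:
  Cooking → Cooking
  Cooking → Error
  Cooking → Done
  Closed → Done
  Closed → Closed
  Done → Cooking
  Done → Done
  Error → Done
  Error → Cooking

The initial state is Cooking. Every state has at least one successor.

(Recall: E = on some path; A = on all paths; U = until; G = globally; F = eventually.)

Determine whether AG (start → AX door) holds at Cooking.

Does not hold

States satisfying start → AX door: {Cooking, Closed, Done}.
States satisfying AG (start → AX door): ∅.
Error is reachable from Cooking and violates start → AX door, so AG fails at Cooking.
Cooking ∉ Sat(AG (start → AX door)).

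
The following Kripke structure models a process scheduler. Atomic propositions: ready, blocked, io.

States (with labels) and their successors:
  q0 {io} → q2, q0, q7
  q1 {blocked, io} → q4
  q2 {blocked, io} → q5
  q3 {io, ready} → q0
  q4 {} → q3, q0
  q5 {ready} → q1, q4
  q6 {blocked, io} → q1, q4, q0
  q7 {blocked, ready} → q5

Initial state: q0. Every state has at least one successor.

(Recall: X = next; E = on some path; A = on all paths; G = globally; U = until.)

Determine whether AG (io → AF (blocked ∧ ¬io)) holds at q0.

No

States satisfying io → AF (blocked ∧ ¬io): {q4, q5, q7}.
States satisfying AG (io → AF (blocked ∧ ¬io)): ∅.
q0 is reachable from q0 and violates io → AF (blocked ∧ ¬io), so AG fails at q0.
q0 ∉ Sat(AG (io → AF (blocked ∧ ¬io))).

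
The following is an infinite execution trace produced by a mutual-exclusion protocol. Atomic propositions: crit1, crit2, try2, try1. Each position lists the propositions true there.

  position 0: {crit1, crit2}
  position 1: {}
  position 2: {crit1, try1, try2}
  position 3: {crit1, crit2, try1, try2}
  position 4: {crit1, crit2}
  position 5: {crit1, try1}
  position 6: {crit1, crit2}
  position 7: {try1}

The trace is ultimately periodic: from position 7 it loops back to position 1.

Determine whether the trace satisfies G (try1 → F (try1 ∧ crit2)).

try1 → F (try1 ∧ crit2) holds at every position 0..7, and those are all positions ever visited, so G (try1 → F (try1 ∧ crit2)) holds.
Positions where try1 holds: 2, 3, 5, 7.
Check F (try1 ∧ crit2) at each: 2→ok, 3→ok, 5→ok, 7→ok.

Yes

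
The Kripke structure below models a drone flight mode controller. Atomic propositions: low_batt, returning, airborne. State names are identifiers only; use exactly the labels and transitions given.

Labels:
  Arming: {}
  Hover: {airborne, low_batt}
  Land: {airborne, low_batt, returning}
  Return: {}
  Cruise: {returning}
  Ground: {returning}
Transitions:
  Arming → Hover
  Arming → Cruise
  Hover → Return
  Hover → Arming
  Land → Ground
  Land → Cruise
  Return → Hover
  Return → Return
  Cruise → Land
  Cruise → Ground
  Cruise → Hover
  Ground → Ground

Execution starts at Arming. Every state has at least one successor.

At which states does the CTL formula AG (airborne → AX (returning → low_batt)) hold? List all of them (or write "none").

{Ground}

States satisfying airborne → AX (returning → low_batt): {Arming, Hover, Return, Cruise, Ground}.
States satisfying AG (airborne → AX (returning → low_batt)): {Ground}.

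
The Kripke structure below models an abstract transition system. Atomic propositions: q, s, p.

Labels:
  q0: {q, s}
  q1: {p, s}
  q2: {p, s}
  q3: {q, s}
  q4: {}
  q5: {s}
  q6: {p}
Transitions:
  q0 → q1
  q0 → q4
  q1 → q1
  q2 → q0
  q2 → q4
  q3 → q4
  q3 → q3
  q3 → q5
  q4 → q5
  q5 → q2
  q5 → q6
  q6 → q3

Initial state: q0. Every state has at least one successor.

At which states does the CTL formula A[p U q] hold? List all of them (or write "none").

States satisfying p: {q1, q2, q6}.
States satisfying q: {q0, q3}.
States satisfying A[p U q]: {q0, q3, q6}.

{q0, q3, q6}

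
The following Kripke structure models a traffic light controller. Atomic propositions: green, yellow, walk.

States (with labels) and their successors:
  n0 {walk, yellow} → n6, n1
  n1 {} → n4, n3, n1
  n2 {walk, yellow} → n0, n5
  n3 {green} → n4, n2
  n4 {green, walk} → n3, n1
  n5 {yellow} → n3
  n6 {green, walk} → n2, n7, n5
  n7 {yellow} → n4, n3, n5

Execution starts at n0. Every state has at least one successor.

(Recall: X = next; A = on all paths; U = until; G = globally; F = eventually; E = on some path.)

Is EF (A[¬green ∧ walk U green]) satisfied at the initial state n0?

Yes

States satisfying A[¬green ∧ walk U green]: {n3, n4, n6}.
States satisfying EF (A[¬green ∧ walk U green]): {n0, n1, n2, n3, n4, n5, n6, n7}.
Some path from n0 reaches a state where A[¬green ∧ walk U green] holds.
n0 ∈ Sat(EF (A[¬green ∧ walk U green])).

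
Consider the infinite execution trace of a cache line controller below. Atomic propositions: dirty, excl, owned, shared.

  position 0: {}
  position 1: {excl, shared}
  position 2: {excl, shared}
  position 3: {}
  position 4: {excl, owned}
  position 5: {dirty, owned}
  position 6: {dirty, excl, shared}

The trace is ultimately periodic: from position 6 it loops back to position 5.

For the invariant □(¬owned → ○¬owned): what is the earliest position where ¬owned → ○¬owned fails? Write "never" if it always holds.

3

Check ¬owned → ○¬owned at each position in order: 0 ✓, 1 ✓, 2 ✓.
At position 3 the labels are {} and the next position 4 has {excl, owned}, so ¬owned → ○¬owned is false there. This is the first violation.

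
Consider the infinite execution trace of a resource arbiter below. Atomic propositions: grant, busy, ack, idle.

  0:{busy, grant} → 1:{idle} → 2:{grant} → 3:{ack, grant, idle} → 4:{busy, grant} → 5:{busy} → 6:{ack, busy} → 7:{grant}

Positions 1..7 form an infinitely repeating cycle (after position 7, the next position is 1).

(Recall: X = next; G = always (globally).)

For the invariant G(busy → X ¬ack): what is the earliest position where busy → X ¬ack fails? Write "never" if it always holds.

5

Check busy → X ¬ack at each position in order: 0 ✓, 1 ✓, 2 ✓, 3 ✓, 4 ✓.
At position 5 the labels are {busy} and the next position 6 has {ack, busy}, so busy → X ¬ack is false there. This is the first violation.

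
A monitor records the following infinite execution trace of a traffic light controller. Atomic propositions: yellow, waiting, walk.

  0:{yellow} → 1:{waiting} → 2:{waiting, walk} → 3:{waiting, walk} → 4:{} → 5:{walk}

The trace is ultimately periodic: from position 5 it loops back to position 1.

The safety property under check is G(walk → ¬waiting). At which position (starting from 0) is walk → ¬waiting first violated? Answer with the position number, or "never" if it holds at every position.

Check walk → ¬waiting at each position in order: 0 ✓, 1 ✓.
At position 2 the labels are {waiting, walk}, so walk → ¬waiting is false there. This is the first violation.

2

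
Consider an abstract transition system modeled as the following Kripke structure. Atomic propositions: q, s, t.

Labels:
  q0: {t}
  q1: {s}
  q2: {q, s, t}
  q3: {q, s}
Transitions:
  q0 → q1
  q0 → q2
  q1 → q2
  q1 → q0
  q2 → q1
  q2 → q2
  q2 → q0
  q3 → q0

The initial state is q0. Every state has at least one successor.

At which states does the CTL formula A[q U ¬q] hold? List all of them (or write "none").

{q0, q1, q3}

States satisfying q: {q2, q3}.
States satisfying ¬q: {q0, q1}.
States satisfying A[q U ¬q]: {q0, q1, q3}.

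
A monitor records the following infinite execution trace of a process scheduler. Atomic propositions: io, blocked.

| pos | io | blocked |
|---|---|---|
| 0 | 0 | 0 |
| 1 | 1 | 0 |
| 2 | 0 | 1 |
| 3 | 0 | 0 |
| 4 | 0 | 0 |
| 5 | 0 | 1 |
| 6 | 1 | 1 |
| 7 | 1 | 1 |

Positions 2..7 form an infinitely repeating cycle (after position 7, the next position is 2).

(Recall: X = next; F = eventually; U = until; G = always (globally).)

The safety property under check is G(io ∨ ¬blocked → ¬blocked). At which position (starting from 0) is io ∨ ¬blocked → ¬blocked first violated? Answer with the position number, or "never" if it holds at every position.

Check io ∨ ¬blocked → ¬blocked at each position in order: 0 ✓, 1 ✓, 2 ✓, 3 ✓, 4 ✓, 5 ✓.
At position 6 the labels are {blocked, io}, so io ∨ ¬blocked → ¬blocked is false there. This is the first violation.

6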